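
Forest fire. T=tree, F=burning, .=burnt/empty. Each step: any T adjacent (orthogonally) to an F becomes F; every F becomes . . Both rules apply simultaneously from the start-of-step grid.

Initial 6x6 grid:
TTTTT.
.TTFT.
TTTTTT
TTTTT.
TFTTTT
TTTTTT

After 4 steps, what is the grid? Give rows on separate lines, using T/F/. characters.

Step 1: 8 trees catch fire, 2 burn out
  TTTFT.
  .TF.F.
  TTTFTT
  TFTTT.
  F.FTTT
  TFTTTT
Step 2: 12 trees catch fire, 8 burn out
  TTF.F.
  .F....
  TFF.FT
  F.FFT.
  ...FTT
  F.FTTT
Step 3: 6 trees catch fire, 12 burn out
  TF....
  ......
  F....F
  ....F.
  ....FT
  ...FTT
Step 4: 3 trees catch fire, 6 burn out
  F.....
  ......
  ......
  ......
  .....F
  ....FT

F.....
......
......
......
.....F
....FT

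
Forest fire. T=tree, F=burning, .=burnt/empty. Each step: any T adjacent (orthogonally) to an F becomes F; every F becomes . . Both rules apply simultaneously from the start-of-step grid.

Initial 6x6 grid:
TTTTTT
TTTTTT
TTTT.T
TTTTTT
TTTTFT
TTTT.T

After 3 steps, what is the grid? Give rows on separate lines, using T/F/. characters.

Step 1: 3 trees catch fire, 1 burn out
  TTTTTT
  TTTTTT
  TTTT.T
  TTTTFT
  TTTF.F
  TTTT.T
Step 2: 5 trees catch fire, 3 burn out
  TTTTTT
  TTTTTT
  TTTT.T
  TTTF.F
  TTF...
  TTTF.F
Step 3: 5 trees catch fire, 5 burn out
  TTTTTT
  TTTTTT
  TTTF.F
  TTF...
  TF....
  TTF...

TTTTTT
TTTTTT
TTTF.F
TTF...
TF....
TTF...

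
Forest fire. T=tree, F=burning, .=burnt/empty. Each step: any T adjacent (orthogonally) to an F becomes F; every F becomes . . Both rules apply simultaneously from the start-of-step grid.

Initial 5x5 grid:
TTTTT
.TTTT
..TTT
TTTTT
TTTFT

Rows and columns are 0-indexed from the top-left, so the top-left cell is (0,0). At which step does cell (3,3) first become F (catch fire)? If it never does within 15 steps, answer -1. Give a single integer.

Step 1: cell (3,3)='F' (+3 fires, +1 burnt)
  -> target ignites at step 1
Step 2: cell (3,3)='.' (+4 fires, +3 burnt)
Step 3: cell (3,3)='.' (+5 fires, +4 burnt)
Step 4: cell (3,3)='.' (+4 fires, +5 burnt)
Step 5: cell (3,3)='.' (+3 fires, +4 burnt)
Step 6: cell (3,3)='.' (+1 fires, +3 burnt)
Step 7: cell (3,3)='.' (+1 fires, +1 burnt)
Step 8: cell (3,3)='.' (+0 fires, +1 burnt)
  fire out at step 8

1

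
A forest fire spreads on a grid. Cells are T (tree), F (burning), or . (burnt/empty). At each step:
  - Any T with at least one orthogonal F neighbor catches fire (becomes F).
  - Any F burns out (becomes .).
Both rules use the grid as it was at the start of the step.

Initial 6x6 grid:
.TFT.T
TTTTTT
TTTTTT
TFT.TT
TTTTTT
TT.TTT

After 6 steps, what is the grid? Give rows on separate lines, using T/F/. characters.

Step 1: 7 trees catch fire, 2 burn out
  .F.F.T
  TTFTTT
  TFTTTT
  F.F.TT
  TFTTTT
  TT.TTT
Step 2: 7 trees catch fire, 7 burn out
  .....T
  TF.FTT
  F.FTTT
  ....TT
  F.FTTT
  TF.TTT
Step 3: 5 trees catch fire, 7 burn out
  .....T
  F...FT
  ...FTT
  ....TT
  ...FTT
  F..TTT
Step 4: 4 trees catch fire, 5 burn out
  .....T
  .....F
  ....FT
  ....TT
  ....FT
  ...FTT
Step 5: 5 trees catch fire, 4 burn out
  .....F
  ......
  .....F
  ....FT
  .....F
  ....FT
Step 6: 2 trees catch fire, 5 burn out
  ......
  ......
  ......
  .....F
  ......
  .....F

......
......
......
.....F
......
.....F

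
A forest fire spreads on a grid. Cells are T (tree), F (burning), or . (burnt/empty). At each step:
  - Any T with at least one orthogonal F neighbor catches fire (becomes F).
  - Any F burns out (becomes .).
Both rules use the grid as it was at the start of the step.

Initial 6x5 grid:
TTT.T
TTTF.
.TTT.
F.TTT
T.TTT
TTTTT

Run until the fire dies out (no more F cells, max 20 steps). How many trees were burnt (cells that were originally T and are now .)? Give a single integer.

Step 1: +3 fires, +2 burnt (F count now 3)
Step 2: +5 fires, +3 burnt (F count now 5)
Step 3: +7 fires, +5 burnt (F count now 7)
Step 4: +5 fires, +7 burnt (F count now 5)
Step 5: +1 fires, +5 burnt (F count now 1)
Step 6: +0 fires, +1 burnt (F count now 0)
Fire out after step 6
Initially T: 22, now '.': 29
Total burnt (originally-T cells now '.'): 21

Answer: 21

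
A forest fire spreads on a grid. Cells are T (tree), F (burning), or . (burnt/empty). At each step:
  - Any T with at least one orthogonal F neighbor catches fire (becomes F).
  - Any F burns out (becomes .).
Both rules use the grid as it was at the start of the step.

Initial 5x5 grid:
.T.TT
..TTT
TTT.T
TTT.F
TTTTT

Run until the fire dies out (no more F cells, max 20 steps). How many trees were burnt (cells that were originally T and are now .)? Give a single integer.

Step 1: +2 fires, +1 burnt (F count now 2)
Step 2: +2 fires, +2 burnt (F count now 2)
Step 3: +3 fires, +2 burnt (F count now 3)
Step 4: +4 fires, +3 burnt (F count now 4)
Step 5: +3 fires, +4 burnt (F count now 3)
Step 6: +2 fires, +3 burnt (F count now 2)
Step 7: +1 fires, +2 burnt (F count now 1)
Step 8: +0 fires, +1 burnt (F count now 0)
Fire out after step 8
Initially T: 18, now '.': 24
Total burnt (originally-T cells now '.'): 17

Answer: 17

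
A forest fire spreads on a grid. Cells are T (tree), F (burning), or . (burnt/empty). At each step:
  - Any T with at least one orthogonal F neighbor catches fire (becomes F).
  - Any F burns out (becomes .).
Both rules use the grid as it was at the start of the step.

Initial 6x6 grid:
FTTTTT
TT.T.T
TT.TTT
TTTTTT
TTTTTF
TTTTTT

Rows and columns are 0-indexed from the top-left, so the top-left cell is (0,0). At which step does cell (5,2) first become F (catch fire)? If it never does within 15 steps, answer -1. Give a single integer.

Step 1: cell (5,2)='T' (+5 fires, +2 burnt)
Step 2: cell (5,2)='T' (+7 fires, +5 burnt)
Step 3: cell (5,2)='T' (+8 fires, +7 burnt)
Step 4: cell (5,2)='F' (+9 fires, +8 burnt)
  -> target ignites at step 4
Step 5: cell (5,2)='.' (+2 fires, +9 burnt)
Step 6: cell (5,2)='.' (+0 fires, +2 burnt)
  fire out at step 6

4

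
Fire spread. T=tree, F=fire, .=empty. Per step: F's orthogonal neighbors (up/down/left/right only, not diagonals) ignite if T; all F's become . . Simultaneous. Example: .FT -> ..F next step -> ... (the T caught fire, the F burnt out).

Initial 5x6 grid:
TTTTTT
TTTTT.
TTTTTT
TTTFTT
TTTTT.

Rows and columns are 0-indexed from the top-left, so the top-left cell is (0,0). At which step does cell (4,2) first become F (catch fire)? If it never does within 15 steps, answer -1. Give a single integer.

Step 1: cell (4,2)='T' (+4 fires, +1 burnt)
Step 2: cell (4,2)='F' (+7 fires, +4 burnt)
  -> target ignites at step 2
Step 3: cell (4,2)='.' (+7 fires, +7 burnt)
Step 4: cell (4,2)='.' (+5 fires, +7 burnt)
Step 5: cell (4,2)='.' (+3 fires, +5 burnt)
Step 6: cell (4,2)='.' (+1 fires, +3 burnt)
Step 7: cell (4,2)='.' (+0 fires, +1 burnt)
  fire out at step 7

2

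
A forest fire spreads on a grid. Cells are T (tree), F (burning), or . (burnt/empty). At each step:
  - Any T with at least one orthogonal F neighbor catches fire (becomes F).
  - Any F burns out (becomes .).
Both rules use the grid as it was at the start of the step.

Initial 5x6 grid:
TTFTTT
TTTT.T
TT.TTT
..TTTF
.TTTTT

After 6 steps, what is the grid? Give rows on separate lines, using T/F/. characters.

Step 1: 6 trees catch fire, 2 burn out
  TF.FTT
  TTFT.T
  TT.TTF
  ..TTF.
  .TTTTF
Step 2: 8 trees catch fire, 6 burn out
  F...FT
  TF.F.F
  TT.TF.
  ..TF..
  .TTTF.
Step 3: 6 trees catch fire, 8 burn out
  .....F
  F.....
  TF.F..
  ..F...
  .TTF..
Step 4: 2 trees catch fire, 6 burn out
  ......
  ......
  F.....
  ......
  .TF...
Step 5: 1 trees catch fire, 2 burn out
  ......
  ......
  ......
  ......
  .F....
Step 6: 0 trees catch fire, 1 burn out
  ......
  ......
  ......
  ......
  ......

......
......
......
......
......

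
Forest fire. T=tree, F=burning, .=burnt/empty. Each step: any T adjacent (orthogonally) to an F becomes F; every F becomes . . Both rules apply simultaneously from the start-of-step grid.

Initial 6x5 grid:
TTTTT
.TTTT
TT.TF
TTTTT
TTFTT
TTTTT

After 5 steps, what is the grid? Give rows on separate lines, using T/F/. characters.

Step 1: 7 trees catch fire, 2 burn out
  TTTTT
  .TTTF
  TT.F.
  TTFTF
  TF.FT
  TTFTT
Step 2: 8 trees catch fire, 7 burn out
  TTTTF
  .TTF.
  TT...
  TF.F.
  F...F
  TF.FT
Step 3: 6 trees catch fire, 8 burn out
  TTTF.
  .TF..
  TF...
  F....
  .....
  F...F
Step 4: 3 trees catch fire, 6 burn out
  TTF..
  .F...
  F....
  .....
  .....
  .....
Step 5: 1 trees catch fire, 3 burn out
  TF...
  .....
  .....
  .....
  .....
  .....

TF...
.....
.....
.....
.....
.....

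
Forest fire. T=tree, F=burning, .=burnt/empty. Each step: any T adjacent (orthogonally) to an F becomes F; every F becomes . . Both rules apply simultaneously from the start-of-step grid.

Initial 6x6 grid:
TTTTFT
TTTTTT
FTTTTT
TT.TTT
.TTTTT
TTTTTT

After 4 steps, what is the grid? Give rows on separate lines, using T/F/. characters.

Step 1: 6 trees catch fire, 2 burn out
  TTTF.F
  FTTTFT
  .FTTTT
  FT.TTT
  .TTTTT
  TTTTTT
Step 2: 8 trees catch fire, 6 burn out
  FTF...
  .FTF.F
  ..FTFT
  .F.TTT
  .TTTTT
  TTTTTT
Step 3: 6 trees catch fire, 8 burn out
  .F....
  ..F...
  ...F.F
  ...TFT
  .FTTTT
  TTTTTT
Step 4: 5 trees catch fire, 6 burn out
  ......
  ......
  ......
  ...F.F
  ..FTFT
  TFTTTT

......
......
......
...F.F
..FTFT
TFTTTT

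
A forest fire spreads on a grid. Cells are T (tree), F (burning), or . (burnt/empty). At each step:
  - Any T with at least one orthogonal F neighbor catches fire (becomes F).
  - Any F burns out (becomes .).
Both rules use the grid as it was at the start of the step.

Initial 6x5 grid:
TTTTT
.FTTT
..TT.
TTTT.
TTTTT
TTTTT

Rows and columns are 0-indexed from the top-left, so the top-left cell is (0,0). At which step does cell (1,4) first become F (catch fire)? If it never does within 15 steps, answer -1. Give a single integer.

Step 1: cell (1,4)='T' (+2 fires, +1 burnt)
Step 2: cell (1,4)='T' (+4 fires, +2 burnt)
Step 3: cell (1,4)='F' (+4 fires, +4 burnt)
  -> target ignites at step 3
Step 4: cell (1,4)='.' (+4 fires, +4 burnt)
Step 5: cell (1,4)='.' (+4 fires, +4 burnt)
Step 6: cell (1,4)='.' (+4 fires, +4 burnt)
Step 7: cell (1,4)='.' (+2 fires, +4 burnt)
Step 8: cell (1,4)='.' (+0 fires, +2 burnt)
  fire out at step 8

3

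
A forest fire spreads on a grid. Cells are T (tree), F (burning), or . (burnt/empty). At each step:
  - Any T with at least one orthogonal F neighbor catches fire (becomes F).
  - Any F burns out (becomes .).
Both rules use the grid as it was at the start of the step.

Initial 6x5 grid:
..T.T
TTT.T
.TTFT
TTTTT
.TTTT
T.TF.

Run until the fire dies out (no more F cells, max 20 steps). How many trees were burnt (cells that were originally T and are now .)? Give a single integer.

Answer: 19

Derivation:
Step 1: +5 fires, +2 burnt (F count now 5)
Step 2: +7 fires, +5 burnt (F count now 7)
Step 3: +5 fires, +7 burnt (F count now 5)
Step 4: +2 fires, +5 burnt (F count now 2)
Step 5: +0 fires, +2 burnt (F count now 0)
Fire out after step 5
Initially T: 20, now '.': 29
Total burnt (originally-T cells now '.'): 19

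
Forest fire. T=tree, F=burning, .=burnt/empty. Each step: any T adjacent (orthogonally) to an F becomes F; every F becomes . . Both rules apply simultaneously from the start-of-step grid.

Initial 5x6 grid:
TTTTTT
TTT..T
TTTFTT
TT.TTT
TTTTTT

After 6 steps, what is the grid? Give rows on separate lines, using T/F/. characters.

Step 1: 3 trees catch fire, 1 burn out
  TTTTTT
  TTT..T
  TTF.FT
  TT.FTT
  TTTTTT
Step 2: 5 trees catch fire, 3 burn out
  TTTTTT
  TTF..T
  TF...F
  TT..FT
  TTTFTT
Step 3: 8 trees catch fire, 5 burn out
  TTFTTT
  TF...F
  F.....
  TF...F
  TTF.FT
Step 4: 7 trees catch fire, 8 burn out
  TF.FTF
  F.....
  ......
  F.....
  TF...F
Step 5: 3 trees catch fire, 7 burn out
  F...F.
  ......
  ......
  ......
  F.....
Step 6: 0 trees catch fire, 3 burn out
  ......
  ......
  ......
  ......
  ......

......
......
......
......
......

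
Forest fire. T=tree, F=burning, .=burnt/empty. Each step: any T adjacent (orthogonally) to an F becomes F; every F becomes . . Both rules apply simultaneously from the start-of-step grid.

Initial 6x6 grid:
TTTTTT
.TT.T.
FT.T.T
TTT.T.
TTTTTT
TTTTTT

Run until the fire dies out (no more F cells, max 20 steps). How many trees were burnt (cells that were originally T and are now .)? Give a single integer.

Step 1: +2 fires, +1 burnt (F count now 2)
Step 2: +3 fires, +2 burnt (F count now 3)
Step 3: +5 fires, +3 burnt (F count now 5)
Step 4: +4 fires, +5 burnt (F count now 4)
Step 5: +3 fires, +4 burnt (F count now 3)
Step 6: +3 fires, +3 burnt (F count now 3)
Step 7: +5 fires, +3 burnt (F count now 5)
Step 8: +1 fires, +5 burnt (F count now 1)
Step 9: +0 fires, +1 burnt (F count now 0)
Fire out after step 9
Initially T: 28, now '.': 34
Total burnt (originally-T cells now '.'): 26

Answer: 26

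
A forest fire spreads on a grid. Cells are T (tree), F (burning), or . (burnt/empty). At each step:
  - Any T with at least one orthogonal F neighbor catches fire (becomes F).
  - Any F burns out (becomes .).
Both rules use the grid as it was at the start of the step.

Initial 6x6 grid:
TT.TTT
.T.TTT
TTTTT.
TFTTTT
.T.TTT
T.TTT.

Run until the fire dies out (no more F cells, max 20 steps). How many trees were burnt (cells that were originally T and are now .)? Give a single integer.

Step 1: +4 fires, +1 burnt (F count now 4)
Step 2: +4 fires, +4 burnt (F count now 4)
Step 3: +4 fires, +4 burnt (F count now 4)
Step 4: +6 fires, +4 burnt (F count now 6)
Step 5: +5 fires, +6 burnt (F count now 5)
Step 6: +2 fires, +5 burnt (F count now 2)
Step 7: +1 fires, +2 burnt (F count now 1)
Step 8: +0 fires, +1 burnt (F count now 0)
Fire out after step 8
Initially T: 27, now '.': 35
Total burnt (originally-T cells now '.'): 26

Answer: 26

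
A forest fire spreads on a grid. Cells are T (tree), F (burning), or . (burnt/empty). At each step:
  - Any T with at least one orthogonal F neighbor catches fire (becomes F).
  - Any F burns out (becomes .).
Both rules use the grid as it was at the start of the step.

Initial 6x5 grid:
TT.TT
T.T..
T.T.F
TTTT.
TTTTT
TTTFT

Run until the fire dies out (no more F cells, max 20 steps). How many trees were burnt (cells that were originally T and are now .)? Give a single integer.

Answer: 19

Derivation:
Step 1: +3 fires, +2 burnt (F count now 3)
Step 2: +4 fires, +3 burnt (F count now 4)
Step 3: +3 fires, +4 burnt (F count now 3)
Step 4: +3 fires, +3 burnt (F count now 3)
Step 5: +2 fires, +3 burnt (F count now 2)
Step 6: +1 fires, +2 burnt (F count now 1)
Step 7: +1 fires, +1 burnt (F count now 1)
Step 8: +1 fires, +1 burnt (F count now 1)
Step 9: +1 fires, +1 burnt (F count now 1)
Step 10: +0 fires, +1 burnt (F count now 0)
Fire out after step 10
Initially T: 21, now '.': 28
Total burnt (originally-T cells now '.'): 19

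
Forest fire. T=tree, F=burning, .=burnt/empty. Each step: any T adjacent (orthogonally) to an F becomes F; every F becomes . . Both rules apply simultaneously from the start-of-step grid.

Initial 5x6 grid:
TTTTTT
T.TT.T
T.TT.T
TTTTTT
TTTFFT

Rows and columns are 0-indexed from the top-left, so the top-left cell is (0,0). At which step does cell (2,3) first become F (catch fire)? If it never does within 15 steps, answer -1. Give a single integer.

Step 1: cell (2,3)='T' (+4 fires, +2 burnt)
Step 2: cell (2,3)='F' (+4 fires, +4 burnt)
  -> target ignites at step 2
Step 3: cell (2,3)='.' (+5 fires, +4 burnt)
Step 4: cell (2,3)='.' (+4 fires, +5 burnt)
Step 5: cell (2,3)='.' (+4 fires, +4 burnt)
Step 6: cell (2,3)='.' (+2 fires, +4 burnt)
Step 7: cell (2,3)='.' (+1 fires, +2 burnt)
Step 8: cell (2,3)='.' (+0 fires, +1 burnt)
  fire out at step 8

2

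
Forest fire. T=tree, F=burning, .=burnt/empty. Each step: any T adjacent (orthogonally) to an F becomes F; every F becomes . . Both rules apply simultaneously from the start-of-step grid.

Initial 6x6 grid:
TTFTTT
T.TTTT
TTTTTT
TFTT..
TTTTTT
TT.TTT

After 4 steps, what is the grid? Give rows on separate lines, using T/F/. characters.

Step 1: 7 trees catch fire, 2 burn out
  TF.FTT
  T.FTTT
  TFTTTT
  F.FT..
  TFTTTT
  TT.TTT
Step 2: 9 trees catch fire, 7 burn out
  F...FT
  T..FTT
  F.FTTT
  ...F..
  F.FTTT
  TF.TTT
Step 3: 6 trees catch fire, 9 burn out
  .....F
  F...FT
  ...FTT
  ......
  ...FTT
  F..TTT
Step 4: 4 trees catch fire, 6 burn out
  ......
  .....F
  ....FT
  ......
  ....FT
  ...FTT

......
.....F
....FT
......
....FT
...FTT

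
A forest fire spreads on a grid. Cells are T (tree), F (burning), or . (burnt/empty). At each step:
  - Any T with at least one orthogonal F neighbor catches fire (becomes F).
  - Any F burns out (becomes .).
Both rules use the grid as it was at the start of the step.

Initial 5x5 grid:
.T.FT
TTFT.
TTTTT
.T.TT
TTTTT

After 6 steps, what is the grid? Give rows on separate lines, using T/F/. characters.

Step 1: 4 trees catch fire, 2 burn out
  .T..F
  TF.F.
  TTFTT
  .T.TT
  TTTTT
Step 2: 4 trees catch fire, 4 burn out
  .F...
  F....
  TF.FT
  .T.TT
  TTTTT
Step 3: 4 trees catch fire, 4 burn out
  .....
  .....
  F...F
  .F.FT
  TTTTT
Step 4: 3 trees catch fire, 4 burn out
  .....
  .....
  .....
  ....F
  TFTFT
Step 5: 3 trees catch fire, 3 burn out
  .....
  .....
  .....
  .....
  F.F.F
Step 6: 0 trees catch fire, 3 burn out
  .....
  .....
  .....
  .....
  .....

.....
.....
.....
.....
.....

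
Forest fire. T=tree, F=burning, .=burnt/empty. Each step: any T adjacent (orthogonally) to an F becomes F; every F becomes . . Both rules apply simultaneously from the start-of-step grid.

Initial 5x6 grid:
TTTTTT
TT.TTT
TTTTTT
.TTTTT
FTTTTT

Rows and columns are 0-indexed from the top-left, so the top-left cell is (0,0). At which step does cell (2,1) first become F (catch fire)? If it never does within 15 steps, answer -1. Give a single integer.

Step 1: cell (2,1)='T' (+1 fires, +1 burnt)
Step 2: cell (2,1)='T' (+2 fires, +1 burnt)
Step 3: cell (2,1)='F' (+3 fires, +2 burnt)
  -> target ignites at step 3
Step 4: cell (2,1)='.' (+5 fires, +3 burnt)
Step 5: cell (2,1)='.' (+5 fires, +5 burnt)
Step 6: cell (2,1)='.' (+5 fires, +5 burnt)
Step 7: cell (2,1)='.' (+3 fires, +5 burnt)
Step 8: cell (2,1)='.' (+2 fires, +3 burnt)
Step 9: cell (2,1)='.' (+1 fires, +2 burnt)
Step 10: cell (2,1)='.' (+0 fires, +1 burnt)
  fire out at step 10

3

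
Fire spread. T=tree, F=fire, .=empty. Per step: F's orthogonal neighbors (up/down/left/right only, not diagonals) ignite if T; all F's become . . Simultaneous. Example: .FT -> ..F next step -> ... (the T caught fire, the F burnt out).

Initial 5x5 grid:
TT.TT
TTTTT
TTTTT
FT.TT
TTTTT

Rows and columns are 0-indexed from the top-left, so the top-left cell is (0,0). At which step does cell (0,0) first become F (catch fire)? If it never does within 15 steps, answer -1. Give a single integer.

Step 1: cell (0,0)='T' (+3 fires, +1 burnt)
Step 2: cell (0,0)='T' (+3 fires, +3 burnt)
Step 3: cell (0,0)='F' (+4 fires, +3 burnt)
  -> target ignites at step 3
Step 4: cell (0,0)='.' (+4 fires, +4 burnt)
Step 5: cell (0,0)='.' (+4 fires, +4 burnt)
Step 6: cell (0,0)='.' (+3 fires, +4 burnt)
Step 7: cell (0,0)='.' (+1 fires, +3 burnt)
Step 8: cell (0,0)='.' (+0 fires, +1 burnt)
  fire out at step 8

3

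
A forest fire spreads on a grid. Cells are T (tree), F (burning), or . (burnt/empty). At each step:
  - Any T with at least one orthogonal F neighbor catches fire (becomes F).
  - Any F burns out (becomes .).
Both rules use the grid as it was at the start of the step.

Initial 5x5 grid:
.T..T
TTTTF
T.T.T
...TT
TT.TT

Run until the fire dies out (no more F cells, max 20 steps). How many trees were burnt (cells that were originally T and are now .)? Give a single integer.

Answer: 13

Derivation:
Step 1: +3 fires, +1 burnt (F count now 3)
Step 2: +2 fires, +3 burnt (F count now 2)
Step 3: +4 fires, +2 burnt (F count now 4)
Step 4: +3 fires, +4 burnt (F count now 3)
Step 5: +1 fires, +3 burnt (F count now 1)
Step 6: +0 fires, +1 burnt (F count now 0)
Fire out after step 6
Initially T: 15, now '.': 23
Total burnt (originally-T cells now '.'): 13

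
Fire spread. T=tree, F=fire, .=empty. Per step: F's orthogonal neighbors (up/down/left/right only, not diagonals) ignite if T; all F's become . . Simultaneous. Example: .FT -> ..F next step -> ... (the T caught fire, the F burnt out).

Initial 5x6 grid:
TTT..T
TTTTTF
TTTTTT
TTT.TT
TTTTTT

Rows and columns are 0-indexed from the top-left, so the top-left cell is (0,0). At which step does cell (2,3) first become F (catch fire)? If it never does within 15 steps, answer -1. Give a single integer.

Step 1: cell (2,3)='T' (+3 fires, +1 burnt)
Step 2: cell (2,3)='T' (+3 fires, +3 burnt)
Step 3: cell (2,3)='F' (+4 fires, +3 burnt)
  -> target ignites at step 3
Step 4: cell (2,3)='.' (+4 fires, +4 burnt)
Step 5: cell (2,3)='.' (+5 fires, +4 burnt)
Step 6: cell (2,3)='.' (+4 fires, +5 burnt)
Step 7: cell (2,3)='.' (+2 fires, +4 burnt)
Step 8: cell (2,3)='.' (+1 fires, +2 burnt)
Step 9: cell (2,3)='.' (+0 fires, +1 burnt)
  fire out at step 9

3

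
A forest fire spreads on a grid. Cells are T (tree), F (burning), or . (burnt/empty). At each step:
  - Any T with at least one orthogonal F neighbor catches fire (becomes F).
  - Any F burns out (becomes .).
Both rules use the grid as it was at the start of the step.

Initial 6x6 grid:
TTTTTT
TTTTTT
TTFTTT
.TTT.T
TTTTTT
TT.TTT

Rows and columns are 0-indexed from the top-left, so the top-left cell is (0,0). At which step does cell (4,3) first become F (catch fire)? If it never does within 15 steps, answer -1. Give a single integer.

Step 1: cell (4,3)='T' (+4 fires, +1 burnt)
Step 2: cell (4,3)='T' (+8 fires, +4 burnt)
Step 3: cell (4,3)='F' (+7 fires, +8 burnt)
  -> target ignites at step 3
Step 4: cell (4,3)='.' (+8 fires, +7 burnt)
Step 5: cell (4,3)='.' (+4 fires, +8 burnt)
Step 6: cell (4,3)='.' (+1 fires, +4 burnt)
Step 7: cell (4,3)='.' (+0 fires, +1 burnt)
  fire out at step 7

3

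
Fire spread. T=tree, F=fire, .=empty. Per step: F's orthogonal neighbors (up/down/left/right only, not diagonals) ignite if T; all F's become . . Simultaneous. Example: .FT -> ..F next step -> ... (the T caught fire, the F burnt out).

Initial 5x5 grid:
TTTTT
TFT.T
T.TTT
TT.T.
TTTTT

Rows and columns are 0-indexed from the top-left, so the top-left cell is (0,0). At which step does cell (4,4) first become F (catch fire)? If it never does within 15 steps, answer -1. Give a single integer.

Step 1: cell (4,4)='T' (+3 fires, +1 burnt)
Step 2: cell (4,4)='T' (+4 fires, +3 burnt)
Step 3: cell (4,4)='T' (+3 fires, +4 burnt)
Step 4: cell (4,4)='T' (+5 fires, +3 burnt)
Step 5: cell (4,4)='T' (+3 fires, +5 burnt)
Step 6: cell (4,4)='F' (+2 fires, +3 burnt)
  -> target ignites at step 6
Step 7: cell (4,4)='.' (+0 fires, +2 burnt)
  fire out at step 7

6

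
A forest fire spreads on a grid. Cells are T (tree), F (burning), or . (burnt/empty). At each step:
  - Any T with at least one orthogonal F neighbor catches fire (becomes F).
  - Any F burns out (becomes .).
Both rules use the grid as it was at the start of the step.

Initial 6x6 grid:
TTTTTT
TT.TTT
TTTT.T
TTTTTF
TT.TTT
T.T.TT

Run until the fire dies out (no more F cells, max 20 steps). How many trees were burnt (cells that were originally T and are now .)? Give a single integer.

Answer: 29

Derivation:
Step 1: +3 fires, +1 burnt (F count now 3)
Step 2: +4 fires, +3 burnt (F count now 4)
Step 3: +6 fires, +4 burnt (F count now 6)
Step 4: +4 fires, +6 burnt (F count now 4)
Step 5: +4 fires, +4 burnt (F count now 4)
Step 6: +4 fires, +4 burnt (F count now 4)
Step 7: +3 fires, +4 burnt (F count now 3)
Step 8: +1 fires, +3 burnt (F count now 1)
Step 9: +0 fires, +1 burnt (F count now 0)
Fire out after step 9
Initially T: 30, now '.': 35
Total burnt (originally-T cells now '.'): 29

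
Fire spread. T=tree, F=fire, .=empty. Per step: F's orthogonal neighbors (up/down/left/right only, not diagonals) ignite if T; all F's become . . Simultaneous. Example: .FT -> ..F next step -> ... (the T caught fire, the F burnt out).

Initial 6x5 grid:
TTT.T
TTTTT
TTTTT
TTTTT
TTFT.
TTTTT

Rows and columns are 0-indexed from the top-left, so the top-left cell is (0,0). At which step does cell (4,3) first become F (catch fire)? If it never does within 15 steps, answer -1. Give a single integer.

Step 1: cell (4,3)='F' (+4 fires, +1 burnt)
  -> target ignites at step 1
Step 2: cell (4,3)='.' (+6 fires, +4 burnt)
Step 3: cell (4,3)='.' (+7 fires, +6 burnt)
Step 4: cell (4,3)='.' (+5 fires, +7 burnt)
Step 5: cell (4,3)='.' (+3 fires, +5 burnt)
Step 6: cell (4,3)='.' (+2 fires, +3 burnt)
Step 7: cell (4,3)='.' (+0 fires, +2 burnt)
  fire out at step 7

1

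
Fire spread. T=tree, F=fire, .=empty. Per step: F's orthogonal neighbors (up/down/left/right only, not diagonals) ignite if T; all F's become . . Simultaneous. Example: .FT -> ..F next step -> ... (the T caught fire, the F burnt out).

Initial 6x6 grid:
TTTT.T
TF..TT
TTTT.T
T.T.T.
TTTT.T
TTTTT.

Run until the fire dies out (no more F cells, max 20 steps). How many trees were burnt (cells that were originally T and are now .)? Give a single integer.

Answer: 20

Derivation:
Step 1: +3 fires, +1 burnt (F count now 3)
Step 2: +4 fires, +3 burnt (F count now 4)
Step 3: +4 fires, +4 burnt (F count now 4)
Step 4: +2 fires, +4 burnt (F count now 2)
Step 5: +4 fires, +2 burnt (F count now 4)
Step 6: +2 fires, +4 burnt (F count now 2)
Step 7: +1 fires, +2 burnt (F count now 1)
Step 8: +0 fires, +1 burnt (F count now 0)
Fire out after step 8
Initially T: 26, now '.': 30
Total burnt (originally-T cells now '.'): 20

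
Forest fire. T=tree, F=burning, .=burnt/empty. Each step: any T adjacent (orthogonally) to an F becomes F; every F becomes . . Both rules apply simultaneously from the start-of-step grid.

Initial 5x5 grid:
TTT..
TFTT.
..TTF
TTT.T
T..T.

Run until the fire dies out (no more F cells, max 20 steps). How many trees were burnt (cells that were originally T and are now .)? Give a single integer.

Answer: 13

Derivation:
Step 1: +5 fires, +2 burnt (F count now 5)
Step 2: +4 fires, +5 burnt (F count now 4)
Step 3: +1 fires, +4 burnt (F count now 1)
Step 4: +1 fires, +1 burnt (F count now 1)
Step 5: +1 fires, +1 burnt (F count now 1)
Step 6: +1 fires, +1 burnt (F count now 1)
Step 7: +0 fires, +1 burnt (F count now 0)
Fire out after step 7
Initially T: 14, now '.': 24
Total burnt (originally-T cells now '.'): 13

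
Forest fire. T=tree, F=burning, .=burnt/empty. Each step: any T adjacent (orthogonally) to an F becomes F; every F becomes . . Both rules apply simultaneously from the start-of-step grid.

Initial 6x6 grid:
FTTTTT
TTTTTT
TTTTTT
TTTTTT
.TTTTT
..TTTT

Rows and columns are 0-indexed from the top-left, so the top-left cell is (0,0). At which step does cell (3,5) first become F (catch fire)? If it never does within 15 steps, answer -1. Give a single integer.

Step 1: cell (3,5)='T' (+2 fires, +1 burnt)
Step 2: cell (3,5)='T' (+3 fires, +2 burnt)
Step 3: cell (3,5)='T' (+4 fires, +3 burnt)
Step 4: cell (3,5)='T' (+4 fires, +4 burnt)
Step 5: cell (3,5)='T' (+5 fires, +4 burnt)
Step 6: cell (3,5)='T' (+4 fires, +5 burnt)
Step 7: cell (3,5)='T' (+4 fires, +4 burnt)
Step 8: cell (3,5)='F' (+3 fires, +4 burnt)
  -> target ignites at step 8
Step 9: cell (3,5)='.' (+2 fires, +3 burnt)
Step 10: cell (3,5)='.' (+1 fires, +2 burnt)
Step 11: cell (3,5)='.' (+0 fires, +1 burnt)
  fire out at step 11

8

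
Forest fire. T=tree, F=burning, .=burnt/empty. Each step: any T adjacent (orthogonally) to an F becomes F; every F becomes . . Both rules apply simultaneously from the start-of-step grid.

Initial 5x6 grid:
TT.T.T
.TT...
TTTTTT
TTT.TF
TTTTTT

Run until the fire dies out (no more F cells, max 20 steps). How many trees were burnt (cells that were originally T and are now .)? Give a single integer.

Step 1: +3 fires, +1 burnt (F count now 3)
Step 2: +2 fires, +3 burnt (F count now 2)
Step 3: +2 fires, +2 burnt (F count now 2)
Step 4: +2 fires, +2 burnt (F count now 2)
Step 5: +4 fires, +2 burnt (F count now 4)
Step 6: +4 fires, +4 burnt (F count now 4)
Step 7: +2 fires, +4 burnt (F count now 2)
Step 8: +1 fires, +2 burnt (F count now 1)
Step 9: +0 fires, +1 burnt (F count now 0)
Fire out after step 9
Initially T: 22, now '.': 28
Total burnt (originally-T cells now '.'): 20

Answer: 20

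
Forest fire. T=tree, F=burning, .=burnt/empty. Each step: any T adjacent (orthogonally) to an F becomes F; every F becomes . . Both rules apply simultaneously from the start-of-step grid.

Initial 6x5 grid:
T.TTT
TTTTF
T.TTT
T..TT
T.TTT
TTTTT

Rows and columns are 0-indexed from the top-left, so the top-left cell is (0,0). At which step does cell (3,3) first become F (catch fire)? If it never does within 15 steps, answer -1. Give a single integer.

Step 1: cell (3,3)='T' (+3 fires, +1 burnt)
Step 2: cell (3,3)='T' (+4 fires, +3 burnt)
Step 3: cell (3,3)='F' (+5 fires, +4 burnt)
  -> target ignites at step 3
Step 4: cell (3,3)='.' (+3 fires, +5 burnt)
Step 5: cell (3,3)='.' (+4 fires, +3 burnt)
Step 6: cell (3,3)='.' (+2 fires, +4 burnt)
Step 7: cell (3,3)='.' (+2 fires, +2 burnt)
Step 8: cell (3,3)='.' (+1 fires, +2 burnt)
Step 9: cell (3,3)='.' (+0 fires, +1 burnt)
  fire out at step 9

3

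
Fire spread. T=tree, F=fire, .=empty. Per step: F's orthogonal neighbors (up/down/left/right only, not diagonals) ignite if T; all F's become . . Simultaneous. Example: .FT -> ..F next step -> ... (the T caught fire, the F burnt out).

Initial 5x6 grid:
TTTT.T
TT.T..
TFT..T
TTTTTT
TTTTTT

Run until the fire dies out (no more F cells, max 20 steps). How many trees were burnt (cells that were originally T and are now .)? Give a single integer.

Answer: 22

Derivation:
Step 1: +4 fires, +1 burnt (F count now 4)
Step 2: +5 fires, +4 burnt (F count now 5)
Step 3: +5 fires, +5 burnt (F count now 5)
Step 4: +3 fires, +5 burnt (F count now 3)
Step 5: +3 fires, +3 burnt (F count now 3)
Step 6: +2 fires, +3 burnt (F count now 2)
Step 7: +0 fires, +2 burnt (F count now 0)
Fire out after step 7
Initially T: 23, now '.': 29
Total burnt (originally-T cells now '.'): 22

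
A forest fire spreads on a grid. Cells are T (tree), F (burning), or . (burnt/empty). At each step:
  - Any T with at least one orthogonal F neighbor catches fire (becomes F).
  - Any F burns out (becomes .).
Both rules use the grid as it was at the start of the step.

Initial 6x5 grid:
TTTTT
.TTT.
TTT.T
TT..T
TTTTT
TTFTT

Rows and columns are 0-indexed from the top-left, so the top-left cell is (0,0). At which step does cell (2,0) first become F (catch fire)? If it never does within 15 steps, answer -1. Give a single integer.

Step 1: cell (2,0)='T' (+3 fires, +1 burnt)
Step 2: cell (2,0)='T' (+4 fires, +3 burnt)
Step 3: cell (2,0)='T' (+3 fires, +4 burnt)
Step 4: cell (2,0)='T' (+3 fires, +3 burnt)
Step 5: cell (2,0)='F' (+4 fires, +3 burnt)
  -> target ignites at step 5
Step 6: cell (2,0)='.' (+2 fires, +4 burnt)
Step 7: cell (2,0)='.' (+3 fires, +2 burnt)
Step 8: cell (2,0)='.' (+1 fires, +3 burnt)
Step 9: cell (2,0)='.' (+1 fires, +1 burnt)
Step 10: cell (2,0)='.' (+0 fires, +1 burnt)
  fire out at step 10

5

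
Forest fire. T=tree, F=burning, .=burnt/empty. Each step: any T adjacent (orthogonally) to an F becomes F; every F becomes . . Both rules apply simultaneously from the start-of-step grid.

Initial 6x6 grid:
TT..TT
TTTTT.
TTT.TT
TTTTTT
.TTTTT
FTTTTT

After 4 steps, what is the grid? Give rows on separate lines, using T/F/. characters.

Step 1: 1 trees catch fire, 1 burn out
  TT..TT
  TTTTT.
  TTT.TT
  TTTTTT
  .TTTTT
  .FTTTT
Step 2: 2 trees catch fire, 1 burn out
  TT..TT
  TTTTT.
  TTT.TT
  TTTTTT
  .FTTTT
  ..FTTT
Step 3: 3 trees catch fire, 2 burn out
  TT..TT
  TTTTT.
  TTT.TT
  TFTTTT
  ..FTTT
  ...FTT
Step 4: 5 trees catch fire, 3 burn out
  TT..TT
  TTTTT.
  TFT.TT
  F.FTTT
  ...FTT
  ....FT

TT..TT
TTTTT.
TFT.TT
F.FTTT
...FTT
....FT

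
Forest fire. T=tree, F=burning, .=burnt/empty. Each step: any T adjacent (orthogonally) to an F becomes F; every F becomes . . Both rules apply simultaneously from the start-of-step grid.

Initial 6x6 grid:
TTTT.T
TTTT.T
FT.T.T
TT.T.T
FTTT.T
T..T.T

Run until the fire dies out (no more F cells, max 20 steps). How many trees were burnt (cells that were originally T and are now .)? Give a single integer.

Step 1: +5 fires, +2 burnt (F count now 5)
Step 2: +4 fires, +5 burnt (F count now 4)
Step 3: +3 fires, +4 burnt (F count now 3)
Step 4: +4 fires, +3 burnt (F count now 4)
Step 5: +2 fires, +4 burnt (F count now 2)
Step 6: +0 fires, +2 burnt (F count now 0)
Fire out after step 6
Initially T: 24, now '.': 30
Total burnt (originally-T cells now '.'): 18

Answer: 18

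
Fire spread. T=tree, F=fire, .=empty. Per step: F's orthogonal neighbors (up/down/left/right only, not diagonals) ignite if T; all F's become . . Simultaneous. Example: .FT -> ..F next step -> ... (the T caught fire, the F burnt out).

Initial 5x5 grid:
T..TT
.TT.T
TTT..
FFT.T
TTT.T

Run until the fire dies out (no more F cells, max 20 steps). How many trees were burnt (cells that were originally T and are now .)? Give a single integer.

Answer: 9

Derivation:
Step 1: +5 fires, +2 burnt (F count now 5)
Step 2: +3 fires, +5 burnt (F count now 3)
Step 3: +1 fires, +3 burnt (F count now 1)
Step 4: +0 fires, +1 burnt (F count now 0)
Fire out after step 4
Initially T: 15, now '.': 19
Total burnt (originally-T cells now '.'): 9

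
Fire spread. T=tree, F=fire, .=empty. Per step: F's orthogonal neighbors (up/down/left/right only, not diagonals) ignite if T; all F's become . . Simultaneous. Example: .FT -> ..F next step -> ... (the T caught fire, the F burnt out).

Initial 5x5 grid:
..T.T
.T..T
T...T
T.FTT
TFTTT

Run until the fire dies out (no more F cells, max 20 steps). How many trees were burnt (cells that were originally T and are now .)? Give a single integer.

Answer: 11

Derivation:
Step 1: +3 fires, +2 burnt (F count now 3)
Step 2: +3 fires, +3 burnt (F count now 3)
Step 3: +3 fires, +3 burnt (F count now 3)
Step 4: +1 fires, +3 burnt (F count now 1)
Step 5: +1 fires, +1 burnt (F count now 1)
Step 6: +0 fires, +1 burnt (F count now 0)
Fire out after step 6
Initially T: 13, now '.': 23
Total burnt (originally-T cells now '.'): 11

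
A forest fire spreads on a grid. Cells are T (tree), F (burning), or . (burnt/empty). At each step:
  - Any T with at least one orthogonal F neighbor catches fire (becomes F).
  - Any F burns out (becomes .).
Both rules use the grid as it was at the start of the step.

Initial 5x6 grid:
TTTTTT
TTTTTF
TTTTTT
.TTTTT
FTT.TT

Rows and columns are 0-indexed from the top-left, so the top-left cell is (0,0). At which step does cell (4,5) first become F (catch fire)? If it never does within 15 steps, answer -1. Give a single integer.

Step 1: cell (4,5)='T' (+4 fires, +2 burnt)
Step 2: cell (4,5)='T' (+6 fires, +4 burnt)
Step 3: cell (4,5)='F' (+7 fires, +6 burnt)
  -> target ignites at step 3
Step 4: cell (4,5)='.' (+6 fires, +7 burnt)
Step 5: cell (4,5)='.' (+2 fires, +6 burnt)
Step 6: cell (4,5)='.' (+1 fires, +2 burnt)
Step 7: cell (4,5)='.' (+0 fires, +1 burnt)
  fire out at step 7

3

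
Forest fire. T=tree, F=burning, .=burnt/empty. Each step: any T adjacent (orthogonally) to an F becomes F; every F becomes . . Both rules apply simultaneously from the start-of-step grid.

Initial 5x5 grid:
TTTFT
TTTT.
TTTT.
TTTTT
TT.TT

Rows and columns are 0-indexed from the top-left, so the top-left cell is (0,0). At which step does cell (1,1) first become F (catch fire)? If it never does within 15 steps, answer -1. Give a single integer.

Step 1: cell (1,1)='T' (+3 fires, +1 burnt)
Step 2: cell (1,1)='T' (+3 fires, +3 burnt)
Step 3: cell (1,1)='F' (+4 fires, +3 burnt)
  -> target ignites at step 3
Step 4: cell (1,1)='.' (+5 fires, +4 burnt)
Step 5: cell (1,1)='.' (+3 fires, +5 burnt)
Step 6: cell (1,1)='.' (+2 fires, +3 burnt)
Step 7: cell (1,1)='.' (+1 fires, +2 burnt)
Step 8: cell (1,1)='.' (+0 fires, +1 burnt)
  fire out at step 8

3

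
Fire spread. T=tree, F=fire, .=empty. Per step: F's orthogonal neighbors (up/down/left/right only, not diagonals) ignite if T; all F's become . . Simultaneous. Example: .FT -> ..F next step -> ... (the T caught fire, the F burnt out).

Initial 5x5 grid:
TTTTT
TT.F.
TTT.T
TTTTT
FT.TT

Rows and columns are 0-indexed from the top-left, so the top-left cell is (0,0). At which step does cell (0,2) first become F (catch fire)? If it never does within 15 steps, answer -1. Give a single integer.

Step 1: cell (0,2)='T' (+3 fires, +2 burnt)
Step 2: cell (0,2)='F' (+4 fires, +3 burnt)
  -> target ignites at step 2
Step 3: cell (0,2)='.' (+4 fires, +4 burnt)
Step 4: cell (0,2)='.' (+4 fires, +4 burnt)
Step 5: cell (0,2)='.' (+2 fires, +4 burnt)
Step 6: cell (0,2)='.' (+2 fires, +2 burnt)
Step 7: cell (0,2)='.' (+0 fires, +2 burnt)
  fire out at step 7

2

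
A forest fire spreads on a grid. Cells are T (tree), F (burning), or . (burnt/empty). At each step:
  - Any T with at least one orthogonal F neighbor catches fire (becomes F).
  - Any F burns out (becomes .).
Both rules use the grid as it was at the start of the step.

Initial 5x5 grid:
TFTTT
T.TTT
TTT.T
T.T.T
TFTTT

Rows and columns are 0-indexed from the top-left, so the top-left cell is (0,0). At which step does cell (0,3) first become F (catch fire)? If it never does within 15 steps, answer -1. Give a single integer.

Step 1: cell (0,3)='T' (+4 fires, +2 burnt)
Step 2: cell (0,3)='F' (+6 fires, +4 burnt)
  -> target ignites at step 2
Step 3: cell (0,3)='.' (+5 fires, +6 burnt)
Step 4: cell (0,3)='.' (+3 fires, +5 burnt)
Step 5: cell (0,3)='.' (+1 fires, +3 burnt)
Step 6: cell (0,3)='.' (+0 fires, +1 burnt)
  fire out at step 6

2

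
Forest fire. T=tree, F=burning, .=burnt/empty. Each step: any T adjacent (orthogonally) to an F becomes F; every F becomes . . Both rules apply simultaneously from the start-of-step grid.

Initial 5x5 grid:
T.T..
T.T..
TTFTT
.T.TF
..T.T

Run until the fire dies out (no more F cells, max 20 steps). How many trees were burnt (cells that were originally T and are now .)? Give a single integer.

Answer: 11

Derivation:
Step 1: +6 fires, +2 burnt (F count now 6)
Step 2: +3 fires, +6 burnt (F count now 3)
Step 3: +1 fires, +3 burnt (F count now 1)
Step 4: +1 fires, +1 burnt (F count now 1)
Step 5: +0 fires, +1 burnt (F count now 0)
Fire out after step 5
Initially T: 12, now '.': 24
Total burnt (originally-T cells now '.'): 11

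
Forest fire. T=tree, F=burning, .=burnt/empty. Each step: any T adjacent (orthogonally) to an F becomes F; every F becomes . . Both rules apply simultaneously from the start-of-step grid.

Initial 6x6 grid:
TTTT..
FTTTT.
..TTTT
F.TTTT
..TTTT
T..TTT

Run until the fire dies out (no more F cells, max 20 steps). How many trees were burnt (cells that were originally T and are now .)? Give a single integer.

Step 1: +2 fires, +2 burnt (F count now 2)
Step 2: +2 fires, +2 burnt (F count now 2)
Step 3: +3 fires, +2 burnt (F count now 3)
Step 4: +4 fires, +3 burnt (F count now 4)
Step 5: +3 fires, +4 burnt (F count now 3)
Step 6: +3 fires, +3 burnt (F count now 3)
Step 7: +3 fires, +3 burnt (F count now 3)
Step 8: +2 fires, +3 burnt (F count now 2)
Step 9: +1 fires, +2 burnt (F count now 1)
Step 10: +0 fires, +1 burnt (F count now 0)
Fire out after step 10
Initially T: 24, now '.': 35
Total burnt (originally-T cells now '.'): 23

Answer: 23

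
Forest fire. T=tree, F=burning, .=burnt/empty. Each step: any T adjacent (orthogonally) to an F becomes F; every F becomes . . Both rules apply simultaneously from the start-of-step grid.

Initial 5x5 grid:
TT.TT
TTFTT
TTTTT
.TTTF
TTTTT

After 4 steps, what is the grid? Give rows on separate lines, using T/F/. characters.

Step 1: 6 trees catch fire, 2 burn out
  TT.TT
  TF.FT
  TTFTF
  .TTF.
  TTTTF
Step 2: 8 trees catch fire, 6 burn out
  TF.FT
  F...F
  TF.F.
  .TF..
  TTTF.
Step 3: 5 trees catch fire, 8 burn out
  F...F
  .....
  F....
  .F...
  TTF..
Step 4: 1 trees catch fire, 5 burn out
  .....
  .....
  .....
  .....
  TF...

.....
.....
.....
.....
TF...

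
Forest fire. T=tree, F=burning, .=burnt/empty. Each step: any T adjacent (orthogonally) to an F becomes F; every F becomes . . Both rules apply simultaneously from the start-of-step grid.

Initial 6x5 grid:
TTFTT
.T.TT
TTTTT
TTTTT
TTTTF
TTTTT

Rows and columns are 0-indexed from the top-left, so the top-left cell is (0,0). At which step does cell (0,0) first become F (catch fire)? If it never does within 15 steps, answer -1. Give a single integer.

Step 1: cell (0,0)='T' (+5 fires, +2 burnt)
Step 2: cell (0,0)='F' (+8 fires, +5 burnt)
  -> target ignites at step 2
Step 3: cell (0,0)='.' (+6 fires, +8 burnt)
Step 4: cell (0,0)='.' (+5 fires, +6 burnt)
Step 5: cell (0,0)='.' (+2 fires, +5 burnt)
Step 6: cell (0,0)='.' (+0 fires, +2 burnt)
  fire out at step 6

2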